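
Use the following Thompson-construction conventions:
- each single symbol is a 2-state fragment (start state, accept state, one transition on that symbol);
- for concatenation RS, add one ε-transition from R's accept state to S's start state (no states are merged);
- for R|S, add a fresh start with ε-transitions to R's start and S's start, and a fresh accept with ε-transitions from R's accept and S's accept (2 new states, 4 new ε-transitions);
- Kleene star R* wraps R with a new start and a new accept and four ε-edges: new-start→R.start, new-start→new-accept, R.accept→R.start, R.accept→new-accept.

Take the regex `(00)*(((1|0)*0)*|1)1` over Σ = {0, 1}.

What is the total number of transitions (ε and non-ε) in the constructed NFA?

31

Bottom-up over the parse tree:
Each of the 7 symbol leaves contributes 1 transition (1 symbol, 0 ε).
  00 — 3 transitions (2 symbol, 1 ε)
  (00)* — 7 transitions (2 symbol, 5 ε)
  1|0 — 6 transitions (2 symbol, 4 ε)
  (1|0)* — 10 transitions (2 symbol, 8 ε)
  (1|0)*0 — 12 transitions (3 symbol, 9 ε)
  ((1|0)*0)* — 16 transitions (3 symbol, 13 ε)
  ((1|0)*0)*|1 — 21 transitions (4 symbol, 17 ε)
  (00)*(((1|0)*0)*|1)1 — 31 transitions (7 symbol, 24 ε)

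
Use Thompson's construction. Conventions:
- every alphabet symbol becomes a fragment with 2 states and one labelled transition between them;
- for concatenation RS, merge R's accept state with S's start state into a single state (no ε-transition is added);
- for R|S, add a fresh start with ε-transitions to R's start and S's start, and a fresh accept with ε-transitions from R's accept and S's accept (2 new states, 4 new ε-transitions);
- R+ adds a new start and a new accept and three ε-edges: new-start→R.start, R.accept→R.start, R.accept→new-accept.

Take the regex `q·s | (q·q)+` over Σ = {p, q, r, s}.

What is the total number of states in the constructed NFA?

10

Per subexpression:
Each of the 4 symbol leaves contributes a 2-state fragment.
  q·s = 3 states
  q·q = 3 states
  (q·q)+ = 5 states
  q·s | (q·q)+ = 10 states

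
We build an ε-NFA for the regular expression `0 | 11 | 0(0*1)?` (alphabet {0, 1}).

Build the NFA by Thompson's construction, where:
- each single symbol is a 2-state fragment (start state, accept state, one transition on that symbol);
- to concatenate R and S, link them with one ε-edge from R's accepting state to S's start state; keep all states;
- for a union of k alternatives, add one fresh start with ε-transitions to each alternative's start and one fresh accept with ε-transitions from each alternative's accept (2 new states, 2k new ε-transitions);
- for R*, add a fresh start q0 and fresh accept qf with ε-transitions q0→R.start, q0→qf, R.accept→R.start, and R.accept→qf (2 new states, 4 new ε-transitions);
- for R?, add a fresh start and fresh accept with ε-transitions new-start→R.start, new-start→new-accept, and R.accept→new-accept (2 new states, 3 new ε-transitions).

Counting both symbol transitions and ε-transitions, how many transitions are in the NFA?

22

Recursing over subexpressions:
Each of the 6 symbol leaves contributes 1 transition (1 symbol, 0 ε).
  11 — 3 transitions (2 symbol, 1 ε)
  0* — 5 transitions (1 symbol, 4 ε)
  0*1 — 7 transitions (2 symbol, 5 ε)
  (0*1)? — 10 transitions (2 symbol, 8 ε)
  0(0*1)? — 12 transitions (3 symbol, 9 ε)
  0 | 11 | 0(0*1)? — 22 transitions (6 symbol, 16 ε)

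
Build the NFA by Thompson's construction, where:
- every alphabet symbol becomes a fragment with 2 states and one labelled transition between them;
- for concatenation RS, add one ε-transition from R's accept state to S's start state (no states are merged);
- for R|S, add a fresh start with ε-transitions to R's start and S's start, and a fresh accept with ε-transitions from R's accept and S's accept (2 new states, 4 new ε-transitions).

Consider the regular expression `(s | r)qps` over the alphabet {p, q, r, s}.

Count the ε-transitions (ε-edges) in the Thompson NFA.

7

Per subexpression:
Each of the 5 symbol leaves contributes 0 ε-transitions.
  s | r → 4 ε-transitions
  (s | r)qps → 7 ε-transitions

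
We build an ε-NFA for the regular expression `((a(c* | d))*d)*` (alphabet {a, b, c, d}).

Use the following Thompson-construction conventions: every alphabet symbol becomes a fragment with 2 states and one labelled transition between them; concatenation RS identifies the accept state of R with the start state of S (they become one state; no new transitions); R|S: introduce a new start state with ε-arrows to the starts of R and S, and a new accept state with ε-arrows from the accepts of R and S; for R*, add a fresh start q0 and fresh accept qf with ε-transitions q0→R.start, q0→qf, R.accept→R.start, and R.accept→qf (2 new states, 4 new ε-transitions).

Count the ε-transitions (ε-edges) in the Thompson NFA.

Building bottom-up:
Each of the 4 symbol leaves contributes 0 ε-transitions.
  c* : 4 ε-transitions
  c* | d : 8 ε-transitions
  a(c* | d) : 8 ε-transitions
  (a(c* | d))* : 12 ε-transitions
  (a(c* | d))*d : 12 ε-transitions
  ((a(c* | d))*d)* : 16 ε-transitions

16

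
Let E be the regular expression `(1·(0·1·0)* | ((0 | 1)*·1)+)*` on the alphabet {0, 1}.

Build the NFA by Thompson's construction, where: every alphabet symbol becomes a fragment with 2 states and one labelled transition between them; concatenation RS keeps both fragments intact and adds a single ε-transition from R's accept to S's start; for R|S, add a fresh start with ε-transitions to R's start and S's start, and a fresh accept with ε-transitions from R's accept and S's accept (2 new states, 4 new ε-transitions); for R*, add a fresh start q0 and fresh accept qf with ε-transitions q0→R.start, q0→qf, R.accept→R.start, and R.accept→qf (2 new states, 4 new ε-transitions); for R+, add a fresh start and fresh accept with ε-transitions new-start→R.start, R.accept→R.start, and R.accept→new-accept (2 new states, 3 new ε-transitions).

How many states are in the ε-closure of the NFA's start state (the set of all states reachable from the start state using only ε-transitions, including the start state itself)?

Let C(F) = |ε-closure(F.start)| within fragment F, and note whether F accepts ε. Symbol fragments have C = 1 and do not accept ε. Then:
  0·1·0 → same as the first factor's closure: |closure| = 1
  (0·1·0)* → new start has ε-edges to the inner start and to the new accept, so |closure| = 2 + 1 = 3
  1·(0·1·0)* → |closure| equals the left operand's closure size = 1 (its accept is not ε-reachable, so the closure stops there)
  0 | 1 → |closure| = 1 + 1 + 1 = 3 (the new accept is not ε-reachable since no branch accepts ε)
  (0 | 1)* → the star's fresh start ε-reaches both the body's start and the fresh accept: |closure| = 2 + 3 = 5
  (0 | 1)*·1 → |closure| = 5 + 1 = 6 (closure spills across the concat boundary because the left factor accepts ε)
  ((0 | 1)*·1)+ → new start ε-reaches only the body's start; the new accept needs a symbol first: |closure| = 1 + 6 = 7
  1·(0·1·0)* | ((0 | 1)*·1)+ → |closure| = 1 + 1 + 7 = 9 (the new accept is not ε-reachable since no branch accepts ε)
  (1·(0·1·0)* | ((0 | 1)*·1)+)* → the star's fresh start ε-reaches both the body's start and the fresh accept: |closure| = 2 + 9 = 11

11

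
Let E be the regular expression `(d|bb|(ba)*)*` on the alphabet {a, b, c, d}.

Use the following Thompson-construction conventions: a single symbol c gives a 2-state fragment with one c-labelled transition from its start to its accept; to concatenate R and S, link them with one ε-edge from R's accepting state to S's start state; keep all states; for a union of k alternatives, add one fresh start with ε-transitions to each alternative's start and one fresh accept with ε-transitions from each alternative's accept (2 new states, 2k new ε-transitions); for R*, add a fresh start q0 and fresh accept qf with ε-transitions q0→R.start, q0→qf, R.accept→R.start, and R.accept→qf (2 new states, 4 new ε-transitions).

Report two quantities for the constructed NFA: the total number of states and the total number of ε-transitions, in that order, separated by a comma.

16, 16

Per subexpression:
Each of the 5 symbol leaves contributes 2 states and 0 ε-transitions.
  bb : 4 states, 1 ε-transition
  ba : 4 states, 1 ε-transition
  (ba)* : 6 states, 5 ε-transitions
  d|bb|(ba)* : 14 states, 12 ε-transitions
  (d|bb|(ba)*)* : 16 states, 16 ε-transitions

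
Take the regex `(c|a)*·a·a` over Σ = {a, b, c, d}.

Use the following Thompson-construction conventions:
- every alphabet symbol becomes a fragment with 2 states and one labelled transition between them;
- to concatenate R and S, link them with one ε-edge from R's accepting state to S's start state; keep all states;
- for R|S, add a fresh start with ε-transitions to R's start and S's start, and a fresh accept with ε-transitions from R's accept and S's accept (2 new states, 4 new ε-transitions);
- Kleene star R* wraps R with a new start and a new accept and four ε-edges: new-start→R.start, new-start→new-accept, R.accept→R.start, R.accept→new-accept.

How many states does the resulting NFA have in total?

12

Building bottom-up:
Each of the 4 symbol leaves contributes a 2-state fragment.
  c|a : 6 states
  (c|a)* : 8 states
  (c|a)*·a·a : 12 states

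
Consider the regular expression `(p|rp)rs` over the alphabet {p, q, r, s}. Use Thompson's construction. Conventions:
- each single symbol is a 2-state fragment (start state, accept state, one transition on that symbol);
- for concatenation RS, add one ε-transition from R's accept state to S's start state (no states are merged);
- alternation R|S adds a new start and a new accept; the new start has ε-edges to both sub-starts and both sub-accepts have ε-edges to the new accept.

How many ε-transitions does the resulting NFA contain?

By structural recursion:
Each of the 5 symbol leaves contributes 0 ε-transitions.
  rp = 1 ε-transition
  p|rp = 5 ε-transitions
  (p|rp)rs = 7 ε-transitions

7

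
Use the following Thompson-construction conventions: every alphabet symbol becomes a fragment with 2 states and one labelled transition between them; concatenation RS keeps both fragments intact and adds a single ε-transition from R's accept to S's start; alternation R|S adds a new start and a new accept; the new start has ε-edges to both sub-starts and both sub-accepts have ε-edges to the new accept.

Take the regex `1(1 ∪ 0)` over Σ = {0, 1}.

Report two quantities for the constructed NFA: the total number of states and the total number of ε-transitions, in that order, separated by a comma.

8, 5

Bottom-up over the parse tree:
Each of the 3 symbol leaves contributes 2 states and 0 ε-transitions.
  1 ∪ 0 — 6 states, 4 ε-transitions
  1(1 ∪ 0) — 8 states, 5 ε-transitions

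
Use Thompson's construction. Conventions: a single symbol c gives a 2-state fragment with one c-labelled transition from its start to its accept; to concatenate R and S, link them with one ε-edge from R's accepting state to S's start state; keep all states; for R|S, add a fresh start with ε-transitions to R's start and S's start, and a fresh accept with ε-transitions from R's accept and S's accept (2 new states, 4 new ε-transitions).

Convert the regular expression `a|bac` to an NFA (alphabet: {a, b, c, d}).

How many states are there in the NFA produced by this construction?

10

Bottom-up over the parse tree:
Each of the 4 symbol leaves contributes a 2-state fragment.
  bac : 6 states
  a|bac : 10 states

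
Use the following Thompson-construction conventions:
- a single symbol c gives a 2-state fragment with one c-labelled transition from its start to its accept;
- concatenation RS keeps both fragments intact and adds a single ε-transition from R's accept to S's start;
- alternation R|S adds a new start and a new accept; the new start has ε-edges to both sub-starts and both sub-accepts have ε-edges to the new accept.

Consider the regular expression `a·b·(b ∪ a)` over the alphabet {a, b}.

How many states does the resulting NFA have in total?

10

Per subexpression:
Each of the 4 symbol leaves contributes a 2-state fragment.
  b ∪ a — 6 states
  a·b·(b ∪ a) — 10 states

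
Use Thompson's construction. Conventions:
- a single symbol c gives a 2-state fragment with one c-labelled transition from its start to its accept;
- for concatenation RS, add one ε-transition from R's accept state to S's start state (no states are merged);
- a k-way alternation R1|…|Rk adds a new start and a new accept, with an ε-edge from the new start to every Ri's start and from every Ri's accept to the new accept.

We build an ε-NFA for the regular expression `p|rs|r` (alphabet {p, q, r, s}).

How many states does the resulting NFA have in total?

Recursing over subexpressions:
Each of the 4 symbol leaves contributes a 2-state fragment.
  rs → 4 states
  p|rs|r → 10 states

10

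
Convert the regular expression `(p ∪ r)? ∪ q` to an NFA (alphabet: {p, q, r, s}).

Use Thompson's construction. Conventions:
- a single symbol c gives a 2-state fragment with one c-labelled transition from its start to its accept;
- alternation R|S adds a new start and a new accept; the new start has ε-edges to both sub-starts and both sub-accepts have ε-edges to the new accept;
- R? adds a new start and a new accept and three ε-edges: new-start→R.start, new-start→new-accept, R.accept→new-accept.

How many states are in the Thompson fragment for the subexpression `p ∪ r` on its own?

6

Fragment for `p ∪ r`:
Each of the 2 symbol leaves contributes a 2-state fragment.
  p ∪ r = 6 states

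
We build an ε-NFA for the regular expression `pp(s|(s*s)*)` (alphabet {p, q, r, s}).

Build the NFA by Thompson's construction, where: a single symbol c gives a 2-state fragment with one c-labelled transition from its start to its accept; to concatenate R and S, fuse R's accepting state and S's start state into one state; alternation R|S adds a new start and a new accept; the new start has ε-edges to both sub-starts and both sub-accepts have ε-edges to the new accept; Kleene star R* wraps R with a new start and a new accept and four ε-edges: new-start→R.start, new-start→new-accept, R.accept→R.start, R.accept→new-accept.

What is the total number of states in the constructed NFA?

13

Building bottom-up:
Each of the 5 symbol leaves contributes a 2-state fragment.
  s* → 4 states
  s*s → 5 states
  (s*s)* → 7 states
  s|(s*s)* → 11 states
  pp(s|(s*s)*) → 13 states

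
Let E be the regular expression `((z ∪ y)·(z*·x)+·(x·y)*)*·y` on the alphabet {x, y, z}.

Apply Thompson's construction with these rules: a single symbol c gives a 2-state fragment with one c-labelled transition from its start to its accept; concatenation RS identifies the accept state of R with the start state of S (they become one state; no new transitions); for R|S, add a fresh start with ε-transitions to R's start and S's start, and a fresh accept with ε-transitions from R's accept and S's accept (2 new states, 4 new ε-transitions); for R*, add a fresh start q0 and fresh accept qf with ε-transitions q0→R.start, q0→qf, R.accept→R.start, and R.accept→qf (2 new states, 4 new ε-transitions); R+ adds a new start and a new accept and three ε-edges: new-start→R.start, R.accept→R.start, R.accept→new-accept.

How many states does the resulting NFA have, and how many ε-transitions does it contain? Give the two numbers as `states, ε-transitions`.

Recursing over subexpressions:
Each of the 7 symbol leaves contributes 2 states and 0 ε-transitions.
  z ∪ y : 6 states, 4 ε-transitions
  z* : 4 states, 4 ε-transitions
  z*·x : 5 states, 4 ε-transitions
  (z*·x)+ : 7 states, 7 ε-transitions
  x·y : 3 states, 0 ε-transitions
  (x·y)* : 5 states, 4 ε-transitions
  (z ∪ y)·(z*·x)+·(x·y)* : 16 states, 15 ε-transitions
  ((z ∪ y)·(z*·x)+·(x·y)*)* : 18 states, 19 ε-transitions
  ((z ∪ y)·(z*·x)+·(x·y)*)*·y : 19 states, 19 ε-transitions

19, 19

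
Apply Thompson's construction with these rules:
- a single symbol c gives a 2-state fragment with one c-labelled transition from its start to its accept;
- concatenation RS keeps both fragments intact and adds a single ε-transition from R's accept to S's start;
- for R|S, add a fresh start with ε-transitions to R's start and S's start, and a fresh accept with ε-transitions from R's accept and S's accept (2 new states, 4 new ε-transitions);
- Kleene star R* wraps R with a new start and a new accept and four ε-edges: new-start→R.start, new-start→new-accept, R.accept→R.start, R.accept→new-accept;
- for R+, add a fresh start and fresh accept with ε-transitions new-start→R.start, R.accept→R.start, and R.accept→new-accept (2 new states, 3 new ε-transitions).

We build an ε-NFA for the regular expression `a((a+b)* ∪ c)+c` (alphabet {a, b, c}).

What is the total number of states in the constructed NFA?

By structural recursion:
Each of the 5 symbol leaves contributes a 2-state fragment.
  a+ : 4 states
  a+b : 6 states
  (a+b)* : 8 states
  (a+b)* ∪ c : 12 states
  ((a+b)* ∪ c)+ : 14 states
  a((a+b)* ∪ c)+c : 18 states

18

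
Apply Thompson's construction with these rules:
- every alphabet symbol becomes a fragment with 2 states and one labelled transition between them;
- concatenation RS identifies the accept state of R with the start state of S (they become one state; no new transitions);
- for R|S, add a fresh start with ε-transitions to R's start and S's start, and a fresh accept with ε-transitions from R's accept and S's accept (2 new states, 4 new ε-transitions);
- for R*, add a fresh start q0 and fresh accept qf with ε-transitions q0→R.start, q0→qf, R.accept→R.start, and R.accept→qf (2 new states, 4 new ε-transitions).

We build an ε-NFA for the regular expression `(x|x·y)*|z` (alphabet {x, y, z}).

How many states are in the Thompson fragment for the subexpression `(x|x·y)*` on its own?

9

Fragment for `(x|x·y)*`:
Each of the 3 symbol leaves contributes a 2-state fragment.
  x·y = 3 states
  x|x·y = 7 states
  (x|x·y)* = 9 states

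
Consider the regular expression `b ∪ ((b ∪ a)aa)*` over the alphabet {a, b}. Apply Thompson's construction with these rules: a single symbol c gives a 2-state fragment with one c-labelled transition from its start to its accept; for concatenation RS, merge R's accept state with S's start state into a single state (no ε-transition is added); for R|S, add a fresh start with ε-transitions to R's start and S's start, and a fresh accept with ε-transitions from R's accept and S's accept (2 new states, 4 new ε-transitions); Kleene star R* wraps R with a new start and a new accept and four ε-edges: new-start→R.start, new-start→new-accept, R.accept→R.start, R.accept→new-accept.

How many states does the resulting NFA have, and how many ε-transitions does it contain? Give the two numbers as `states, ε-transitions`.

Recursing over subexpressions:
Each of the 5 symbol leaves contributes 2 states and 0 ε-transitions.
  b ∪ a — 6 states, 4 ε-transitions
  (b ∪ a)aa — 8 states, 4 ε-transitions
  ((b ∪ a)aa)* — 10 states, 8 ε-transitions
  b ∪ ((b ∪ a)aa)* — 14 states, 12 ε-transitions

14, 12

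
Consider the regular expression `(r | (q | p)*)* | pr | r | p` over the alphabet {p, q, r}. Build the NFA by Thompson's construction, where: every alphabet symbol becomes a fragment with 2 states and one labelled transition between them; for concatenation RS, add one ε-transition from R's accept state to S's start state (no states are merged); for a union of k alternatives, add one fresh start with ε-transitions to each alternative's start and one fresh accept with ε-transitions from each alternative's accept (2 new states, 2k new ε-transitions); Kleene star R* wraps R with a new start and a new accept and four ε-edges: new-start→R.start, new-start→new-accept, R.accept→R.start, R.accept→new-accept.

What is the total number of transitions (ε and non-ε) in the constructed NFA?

32

Per subexpression:
Each of the 7 symbol leaves contributes 1 transition (1 symbol, 0 ε).
  q | p : 6 transitions (2 symbol, 4 ε)
  (q | p)* : 10 transitions (2 symbol, 8 ε)
  r | (q | p)* : 15 transitions (3 symbol, 12 ε)
  (r | (q | p)*)* : 19 transitions (3 symbol, 16 ε)
  pr : 3 transitions (2 symbol, 1 ε)
  (r | (q | p)*)* | pr | r | p : 32 transitions (7 symbol, 25 ε)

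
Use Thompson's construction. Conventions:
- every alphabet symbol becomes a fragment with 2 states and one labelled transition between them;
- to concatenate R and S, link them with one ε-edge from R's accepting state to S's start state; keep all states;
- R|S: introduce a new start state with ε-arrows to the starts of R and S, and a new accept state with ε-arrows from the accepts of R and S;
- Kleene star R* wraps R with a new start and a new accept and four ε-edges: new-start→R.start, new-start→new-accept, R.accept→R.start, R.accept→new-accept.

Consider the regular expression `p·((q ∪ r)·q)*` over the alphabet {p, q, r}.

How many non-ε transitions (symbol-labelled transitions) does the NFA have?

By structural recursion:
Each of the 4 symbol leaves contributes exactly 1 symbol transition.
  q ∪ r → 2 symbol transitions
  (q ∪ r)·q → 3 symbol transitions
  ((q ∪ r)·q)* → 3 symbol transitions
  p·((q ∪ r)·q)* → 4 symbol transitions

4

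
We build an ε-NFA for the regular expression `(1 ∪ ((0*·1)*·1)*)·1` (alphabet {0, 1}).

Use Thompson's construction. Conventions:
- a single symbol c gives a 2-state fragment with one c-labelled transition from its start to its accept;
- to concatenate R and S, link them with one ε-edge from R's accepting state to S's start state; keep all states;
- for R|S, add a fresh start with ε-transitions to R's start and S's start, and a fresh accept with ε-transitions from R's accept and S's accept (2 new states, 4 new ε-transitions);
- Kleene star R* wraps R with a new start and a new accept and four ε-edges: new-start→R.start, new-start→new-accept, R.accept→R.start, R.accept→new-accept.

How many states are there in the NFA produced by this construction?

Per subexpression:
Each of the 5 symbol leaves contributes a 2-state fragment.
  0* = 4 states
  0*·1 = 6 states
  (0*·1)* = 8 states
  (0*·1)*·1 = 10 states
  ((0*·1)*·1)* = 12 states
  1 ∪ ((0*·1)*·1)* = 16 states
  (1 ∪ ((0*·1)*·1)*)·1 = 18 states

18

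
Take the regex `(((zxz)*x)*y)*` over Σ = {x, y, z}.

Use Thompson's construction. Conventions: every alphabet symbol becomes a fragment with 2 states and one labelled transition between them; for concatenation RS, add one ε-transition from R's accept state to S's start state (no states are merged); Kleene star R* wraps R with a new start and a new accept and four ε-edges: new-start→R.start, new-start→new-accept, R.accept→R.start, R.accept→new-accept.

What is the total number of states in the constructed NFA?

16

Per subexpression:
Each of the 5 symbol leaves contributes a 2-state fragment.
  zxz = 6 states
  (zxz)* = 8 states
  (zxz)*x = 10 states
  ((zxz)*x)* = 12 states
  ((zxz)*x)*y = 14 states
  (((zxz)*x)*y)* = 16 states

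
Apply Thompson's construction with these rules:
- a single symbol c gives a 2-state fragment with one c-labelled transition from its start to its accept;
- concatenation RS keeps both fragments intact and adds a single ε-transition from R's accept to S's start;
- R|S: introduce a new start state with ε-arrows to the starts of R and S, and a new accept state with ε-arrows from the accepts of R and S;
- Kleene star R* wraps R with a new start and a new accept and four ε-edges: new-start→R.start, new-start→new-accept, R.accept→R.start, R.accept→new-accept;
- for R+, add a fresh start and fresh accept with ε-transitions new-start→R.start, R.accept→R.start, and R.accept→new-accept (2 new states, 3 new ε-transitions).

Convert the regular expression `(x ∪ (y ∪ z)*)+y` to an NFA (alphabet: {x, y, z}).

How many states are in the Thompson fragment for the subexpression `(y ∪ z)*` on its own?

Fragment for `(y ∪ z)*`:
Each of the 2 symbol leaves contributes a 2-state fragment.
  y ∪ z : 6 states
  (y ∪ z)* : 8 states

8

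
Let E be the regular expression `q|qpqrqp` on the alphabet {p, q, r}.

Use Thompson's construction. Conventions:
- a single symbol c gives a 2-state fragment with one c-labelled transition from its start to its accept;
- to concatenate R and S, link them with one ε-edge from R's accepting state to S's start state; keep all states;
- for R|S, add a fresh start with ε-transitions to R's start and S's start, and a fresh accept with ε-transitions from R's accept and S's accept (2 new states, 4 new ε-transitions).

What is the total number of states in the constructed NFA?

16

Building bottom-up:
Each of the 7 symbol leaves contributes a 2-state fragment.
  qpqrqp = 12 states
  q|qpqrqp = 16 states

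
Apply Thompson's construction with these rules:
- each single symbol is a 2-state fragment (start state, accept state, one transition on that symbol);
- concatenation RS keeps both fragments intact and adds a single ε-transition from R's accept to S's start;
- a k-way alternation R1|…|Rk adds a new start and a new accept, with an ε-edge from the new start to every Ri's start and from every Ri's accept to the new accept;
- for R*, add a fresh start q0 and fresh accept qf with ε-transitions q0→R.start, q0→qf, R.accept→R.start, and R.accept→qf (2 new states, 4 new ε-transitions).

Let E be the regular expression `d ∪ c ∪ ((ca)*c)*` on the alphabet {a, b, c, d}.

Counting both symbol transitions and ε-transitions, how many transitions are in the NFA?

Bottom-up over the parse tree:
Each of the 5 symbol leaves contributes 1 transition (1 symbol, 0 ε).
  ca : 3 transitions (2 symbol, 1 ε)
  (ca)* : 7 transitions (2 symbol, 5 ε)
  (ca)*c : 9 transitions (3 symbol, 6 ε)
  ((ca)*c)* : 13 transitions (3 symbol, 10 ε)
  d ∪ c ∪ ((ca)*c)* : 21 transitions (5 symbol, 16 ε)

21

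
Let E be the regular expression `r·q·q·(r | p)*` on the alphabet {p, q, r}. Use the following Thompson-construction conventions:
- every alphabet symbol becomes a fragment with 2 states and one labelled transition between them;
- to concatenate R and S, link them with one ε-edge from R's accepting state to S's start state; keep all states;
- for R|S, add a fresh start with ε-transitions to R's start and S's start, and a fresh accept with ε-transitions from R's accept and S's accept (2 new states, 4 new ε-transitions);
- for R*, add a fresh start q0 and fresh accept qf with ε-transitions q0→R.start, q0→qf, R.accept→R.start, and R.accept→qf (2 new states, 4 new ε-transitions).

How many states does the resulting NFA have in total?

14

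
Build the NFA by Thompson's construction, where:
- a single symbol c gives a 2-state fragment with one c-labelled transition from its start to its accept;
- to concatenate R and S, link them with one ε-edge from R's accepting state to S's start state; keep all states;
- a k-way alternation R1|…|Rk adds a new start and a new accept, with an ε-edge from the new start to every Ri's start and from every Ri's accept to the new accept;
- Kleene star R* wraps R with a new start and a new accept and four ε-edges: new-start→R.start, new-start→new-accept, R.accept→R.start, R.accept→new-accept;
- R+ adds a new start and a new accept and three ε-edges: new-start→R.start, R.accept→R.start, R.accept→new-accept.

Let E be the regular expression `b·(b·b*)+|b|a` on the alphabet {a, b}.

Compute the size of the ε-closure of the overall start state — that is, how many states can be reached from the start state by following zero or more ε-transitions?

Let C(F) = |ε-closure(F.start)| within fragment F, and note whether F accepts ε. Symbol fragments have C = 1 and do not accept ε. Then:
  b* → new start has ε-edges to the inner start and to the new accept, so |closure| = 2 + 1 = 3
  b·b* → |closure| equals the left operand's closure size = 1 (its accept is not ε-reachable, so the closure stops there)
  (b·b*)+ → new start ε-reaches only the body's start; the new accept needs a symbol first: |closure| = 1 + 1 = 2
  b·(b·b*)+ → |closure| equals the left operand's closure size = 1 (its accept is not ε-reachable, so the closure stops there)
  b·(b·b*)+|b|a → new start ε-reaches every alternative's start; none of them accept ε, so the new accept is not reached: |closure| = 1 + 1 + 1 + 1 = 4

4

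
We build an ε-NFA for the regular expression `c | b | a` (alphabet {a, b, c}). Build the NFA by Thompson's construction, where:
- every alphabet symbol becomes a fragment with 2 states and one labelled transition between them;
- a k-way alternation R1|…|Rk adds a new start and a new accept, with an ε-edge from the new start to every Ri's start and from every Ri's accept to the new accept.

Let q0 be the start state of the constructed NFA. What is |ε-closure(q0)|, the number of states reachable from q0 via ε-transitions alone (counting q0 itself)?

Compute the ε-closure size of each fragment's start state recursively; a symbol fragment's start has no outgoing ε-edge, so its closure is just itself (size 1).
  c | b | a — |ε-closure| = 1 + 1 + 1 + 1 = 4 (the new accept is not ε-reachable since no branch accepts ε)

4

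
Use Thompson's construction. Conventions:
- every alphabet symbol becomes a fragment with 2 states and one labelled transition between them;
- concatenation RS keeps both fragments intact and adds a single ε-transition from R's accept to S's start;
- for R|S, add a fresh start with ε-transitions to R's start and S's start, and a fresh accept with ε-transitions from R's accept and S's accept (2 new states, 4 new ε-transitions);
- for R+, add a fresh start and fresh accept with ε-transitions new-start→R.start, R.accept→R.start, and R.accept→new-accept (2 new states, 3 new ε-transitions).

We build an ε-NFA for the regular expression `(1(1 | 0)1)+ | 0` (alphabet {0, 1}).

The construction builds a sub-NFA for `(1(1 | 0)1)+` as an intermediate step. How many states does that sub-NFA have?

Fragment for `(1(1 | 0)1)+`:
Each of the 4 symbol leaves contributes a 2-state fragment.
  1 | 0 → 6 states
  1(1 | 0)1 → 10 states
  (1(1 | 0)1)+ → 12 states

12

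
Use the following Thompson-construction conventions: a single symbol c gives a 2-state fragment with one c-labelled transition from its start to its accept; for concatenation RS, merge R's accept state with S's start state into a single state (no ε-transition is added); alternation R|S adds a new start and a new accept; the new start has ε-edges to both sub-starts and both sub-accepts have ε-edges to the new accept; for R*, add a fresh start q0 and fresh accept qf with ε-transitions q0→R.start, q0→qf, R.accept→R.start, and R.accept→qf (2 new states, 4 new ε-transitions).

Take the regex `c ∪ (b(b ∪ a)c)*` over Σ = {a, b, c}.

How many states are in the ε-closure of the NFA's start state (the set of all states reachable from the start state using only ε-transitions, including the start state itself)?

Compute the ε-closure size of each fragment's start state recursively; a symbol fragment's start has no outgoing ε-edge, so its closure is just itself (size 1).
  b ∪ a → |closure| = 1 + 1 + 1 = 3 (the new accept is not ε-reachable since no branch accepts ε)
  b(b ∪ a)c → same as the first factor's closure: |closure| = 1
  (b(b ∪ a)c)* → |closure| = 1 (new start) + 1 (body) + 1 (new accept) = 3
  c ∪ (b(b ∪ a)c)* → |closure| = 1 (new start) + (1 + 3) + 1 (new accept, since some branch ε-reaches its own accept) = 6

6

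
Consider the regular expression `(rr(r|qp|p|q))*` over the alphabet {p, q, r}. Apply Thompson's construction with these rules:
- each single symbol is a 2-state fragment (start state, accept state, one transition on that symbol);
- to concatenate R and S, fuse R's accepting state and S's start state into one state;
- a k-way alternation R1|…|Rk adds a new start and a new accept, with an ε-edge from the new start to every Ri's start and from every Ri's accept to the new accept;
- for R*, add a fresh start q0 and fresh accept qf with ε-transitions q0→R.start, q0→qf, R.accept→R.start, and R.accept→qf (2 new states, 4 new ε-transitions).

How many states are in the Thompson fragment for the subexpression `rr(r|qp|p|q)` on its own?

Fragment for `rr(r|qp|p|q)`:
Each of the 7 symbol leaves contributes a 2-state fragment.
  qp → 3 states
  r|qp|p|q → 11 states
  rr(r|qp|p|q) → 13 states

13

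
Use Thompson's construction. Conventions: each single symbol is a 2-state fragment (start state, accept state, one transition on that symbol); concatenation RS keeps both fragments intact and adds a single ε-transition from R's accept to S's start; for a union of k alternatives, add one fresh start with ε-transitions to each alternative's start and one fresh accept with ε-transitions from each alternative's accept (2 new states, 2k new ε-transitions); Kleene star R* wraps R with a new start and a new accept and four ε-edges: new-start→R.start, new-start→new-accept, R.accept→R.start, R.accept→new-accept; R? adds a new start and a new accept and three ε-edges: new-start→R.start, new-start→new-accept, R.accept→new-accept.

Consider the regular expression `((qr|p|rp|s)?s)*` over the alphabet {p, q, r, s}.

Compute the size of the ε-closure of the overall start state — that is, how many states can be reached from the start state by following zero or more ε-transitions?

Let C(F) = |ε-closure(F.start)| within fragment F, and note whether F accepts ε. Symbol fragments have C = 1 and do not accept ε. Then:
  qr — same as the first factor's closure: |closure| = 1
  rp — |closure| equals the left operand's closure size = 1 (its accept is not ε-reachable, so the closure stops there)
  qr|p|rp|s — new start ε-reaches every alternative's start; none of them accept ε, so the new accept is not reached: |closure| = 1 + 1 + 1 + 1 + 1 = 5
  (qr|p|rp|s)? — |closure| = 1 (new start) + 5 (body) + 1 (new accept, via ε) = 7
  (qr|p|rp|s)?s — |closure| = 7 + 1 = 8 (closure spills across the concat boundary because the left factor accepts ε)
  ((qr|p|rp|s)?s)* — new start has ε-edges to the inner start and to the new accept, so |closure| = 2 + 8 = 10

10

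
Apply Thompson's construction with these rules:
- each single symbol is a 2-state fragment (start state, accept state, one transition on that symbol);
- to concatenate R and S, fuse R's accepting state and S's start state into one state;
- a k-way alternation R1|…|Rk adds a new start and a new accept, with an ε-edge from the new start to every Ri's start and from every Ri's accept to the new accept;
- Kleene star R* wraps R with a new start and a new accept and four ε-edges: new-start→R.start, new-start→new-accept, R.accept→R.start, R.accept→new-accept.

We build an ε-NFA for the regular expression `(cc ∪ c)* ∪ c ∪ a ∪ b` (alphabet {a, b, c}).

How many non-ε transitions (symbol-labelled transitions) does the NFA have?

6

Building bottom-up:
Each of the 6 symbol leaves contributes exactly 1 symbol transition.
  cc → 2 symbol transitions
  cc ∪ c → 3 symbol transitions
  (cc ∪ c)* → 3 symbol transitions
  (cc ∪ c)* ∪ c ∪ a ∪ b → 6 symbol transitions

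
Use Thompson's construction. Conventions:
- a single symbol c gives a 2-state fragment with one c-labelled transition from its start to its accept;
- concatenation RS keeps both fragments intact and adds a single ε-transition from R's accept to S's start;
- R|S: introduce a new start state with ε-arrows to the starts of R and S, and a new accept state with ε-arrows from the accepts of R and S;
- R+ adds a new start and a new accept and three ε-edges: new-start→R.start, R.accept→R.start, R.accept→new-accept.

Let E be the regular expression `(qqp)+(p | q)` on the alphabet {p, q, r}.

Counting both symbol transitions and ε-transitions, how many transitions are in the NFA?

15

Bottom-up over the parse tree:
Each of the 5 symbol leaves contributes 1 transition (1 symbol, 0 ε).
  qqp → 5 transitions (3 symbol, 2 ε)
  (qqp)+ → 8 transitions (3 symbol, 5 ε)
  p | q → 6 transitions (2 symbol, 4 ε)
  (qqp)+(p | q) → 15 transitions (5 symbol, 10 ε)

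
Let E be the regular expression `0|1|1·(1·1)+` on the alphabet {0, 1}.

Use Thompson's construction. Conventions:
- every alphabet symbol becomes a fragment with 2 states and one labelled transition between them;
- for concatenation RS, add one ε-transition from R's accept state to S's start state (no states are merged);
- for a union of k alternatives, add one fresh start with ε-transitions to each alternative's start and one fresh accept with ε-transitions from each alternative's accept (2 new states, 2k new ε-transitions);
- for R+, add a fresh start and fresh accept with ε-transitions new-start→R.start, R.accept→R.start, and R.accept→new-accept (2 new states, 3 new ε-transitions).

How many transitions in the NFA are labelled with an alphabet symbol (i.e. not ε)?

Recursing over subexpressions:
Each of the 5 symbol leaves contributes exactly 1 symbol transition.
  1·1 = 2 symbol transitions
  (1·1)+ = 2 symbol transitions
  1·(1·1)+ = 3 symbol transitions
  0|1|1·(1·1)+ = 5 symbol transitions

5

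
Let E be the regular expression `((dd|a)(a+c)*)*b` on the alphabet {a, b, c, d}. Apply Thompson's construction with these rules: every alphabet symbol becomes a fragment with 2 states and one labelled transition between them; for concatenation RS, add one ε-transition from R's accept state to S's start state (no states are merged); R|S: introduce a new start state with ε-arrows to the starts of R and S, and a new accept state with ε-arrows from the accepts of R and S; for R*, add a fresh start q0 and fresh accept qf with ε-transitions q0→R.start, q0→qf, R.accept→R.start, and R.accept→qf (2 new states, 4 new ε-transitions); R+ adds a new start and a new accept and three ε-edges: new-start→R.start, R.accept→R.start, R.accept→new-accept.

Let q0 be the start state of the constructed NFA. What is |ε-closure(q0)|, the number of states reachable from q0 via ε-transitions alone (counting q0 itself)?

6

Compute the ε-closure size of each fragment's start state recursively; a symbol fragment's start has no outgoing ε-edge, so its closure is just itself (size 1).
  dd — same as the first factor's closure: |closure| = 1
  dd|a — new start ε-reaches every alternative's start; none of them accept ε, so the new accept is not reached: |closure| = 1 + 1 + 1 = 3
  a+ — |closure| = 1 + 1 = 2 (the body doesn't accept ε, so the new accept is not reached)
  a+c — |closure| equals the left operand's closure size = 2 (its accept is not ε-reachable, so the closure stops there)
  (a+c)* — the star's fresh start ε-reaches both the body's start and the fresh accept: |closure| = 2 + 2 = 4
  (dd|a)(a+c)* — |closure| equals the left operand's closure size = 3 (its accept is not ε-reachable, so the closure stops there)
  ((dd|a)(a+c)*)* — new start has ε-edges to the inner start and to the new accept, so |closure| = 2 + 3 = 5
  ((dd|a)(a+c)*)*b — the left operand accepts ε, so the closure extends into the next operand (via the concat ε-link); |closure| = 5 + 1 = 6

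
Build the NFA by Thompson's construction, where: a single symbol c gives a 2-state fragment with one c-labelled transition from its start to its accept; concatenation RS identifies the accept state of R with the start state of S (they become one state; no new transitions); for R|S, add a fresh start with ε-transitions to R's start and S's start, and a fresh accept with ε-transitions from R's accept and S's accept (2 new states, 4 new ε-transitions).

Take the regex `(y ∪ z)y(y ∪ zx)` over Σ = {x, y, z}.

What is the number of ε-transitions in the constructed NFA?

8

Per subexpression:
Each of the 6 symbol leaves contributes 0 ε-transitions.
  y ∪ z : 4 ε-transitions
  zx : 0 ε-transitions
  y ∪ zx : 4 ε-transitions
  (y ∪ z)y(y ∪ zx) : 8 ε-transitions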